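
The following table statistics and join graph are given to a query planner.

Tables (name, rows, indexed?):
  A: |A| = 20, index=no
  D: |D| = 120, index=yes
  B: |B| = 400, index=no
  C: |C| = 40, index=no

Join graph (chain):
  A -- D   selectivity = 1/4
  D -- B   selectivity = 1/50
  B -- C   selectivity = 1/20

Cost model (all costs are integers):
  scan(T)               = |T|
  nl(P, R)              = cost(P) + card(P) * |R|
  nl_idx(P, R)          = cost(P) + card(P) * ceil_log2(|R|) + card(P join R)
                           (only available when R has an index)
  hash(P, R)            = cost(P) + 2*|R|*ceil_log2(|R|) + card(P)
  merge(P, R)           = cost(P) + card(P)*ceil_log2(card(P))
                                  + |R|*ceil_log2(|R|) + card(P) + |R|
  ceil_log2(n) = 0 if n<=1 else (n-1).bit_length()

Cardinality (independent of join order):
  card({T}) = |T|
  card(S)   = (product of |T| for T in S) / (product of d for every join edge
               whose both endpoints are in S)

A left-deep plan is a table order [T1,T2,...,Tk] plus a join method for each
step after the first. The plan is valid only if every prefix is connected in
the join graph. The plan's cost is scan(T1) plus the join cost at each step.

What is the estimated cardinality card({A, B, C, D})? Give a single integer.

Tables in S: A(20), B(400), C(40), D(120)
Edges inside S: A-D(d=4), D-B(d=50), B-C(d=20)
numerator = 20 * 400 * 40 * 120 = 38400000
denominator = 4 * 50 * 20 = 4000
card(S) = 38400000 / 4000 = 9600

9600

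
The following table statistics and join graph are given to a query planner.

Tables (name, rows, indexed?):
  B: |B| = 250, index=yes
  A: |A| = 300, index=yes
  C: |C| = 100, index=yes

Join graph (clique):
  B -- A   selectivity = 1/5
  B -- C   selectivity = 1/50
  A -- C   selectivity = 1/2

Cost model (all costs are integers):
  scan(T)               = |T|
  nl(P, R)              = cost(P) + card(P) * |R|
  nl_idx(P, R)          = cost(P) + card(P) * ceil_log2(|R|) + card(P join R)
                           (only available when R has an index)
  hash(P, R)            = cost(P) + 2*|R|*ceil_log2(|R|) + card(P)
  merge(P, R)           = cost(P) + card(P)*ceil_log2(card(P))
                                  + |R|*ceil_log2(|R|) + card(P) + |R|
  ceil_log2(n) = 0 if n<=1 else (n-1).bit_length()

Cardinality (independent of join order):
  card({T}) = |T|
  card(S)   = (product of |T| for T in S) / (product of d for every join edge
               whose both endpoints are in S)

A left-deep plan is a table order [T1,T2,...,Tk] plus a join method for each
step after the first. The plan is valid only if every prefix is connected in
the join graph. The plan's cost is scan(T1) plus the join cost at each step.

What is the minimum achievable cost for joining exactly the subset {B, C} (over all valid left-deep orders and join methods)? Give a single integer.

Selinger DP over subsets of {B,C}:
  {B}: scan cost=250, card=250
  {C}: scan cost=100, card=100
  {BC}: card=500; try (B,nl_idx)→1400, (C,hash)→1900, (C,nl_idx)→2500, (B,merge)→3150, (C,merge)→3300, (B,hash)→4200 …(+2); best=1400 via (B,nl_idx)

1400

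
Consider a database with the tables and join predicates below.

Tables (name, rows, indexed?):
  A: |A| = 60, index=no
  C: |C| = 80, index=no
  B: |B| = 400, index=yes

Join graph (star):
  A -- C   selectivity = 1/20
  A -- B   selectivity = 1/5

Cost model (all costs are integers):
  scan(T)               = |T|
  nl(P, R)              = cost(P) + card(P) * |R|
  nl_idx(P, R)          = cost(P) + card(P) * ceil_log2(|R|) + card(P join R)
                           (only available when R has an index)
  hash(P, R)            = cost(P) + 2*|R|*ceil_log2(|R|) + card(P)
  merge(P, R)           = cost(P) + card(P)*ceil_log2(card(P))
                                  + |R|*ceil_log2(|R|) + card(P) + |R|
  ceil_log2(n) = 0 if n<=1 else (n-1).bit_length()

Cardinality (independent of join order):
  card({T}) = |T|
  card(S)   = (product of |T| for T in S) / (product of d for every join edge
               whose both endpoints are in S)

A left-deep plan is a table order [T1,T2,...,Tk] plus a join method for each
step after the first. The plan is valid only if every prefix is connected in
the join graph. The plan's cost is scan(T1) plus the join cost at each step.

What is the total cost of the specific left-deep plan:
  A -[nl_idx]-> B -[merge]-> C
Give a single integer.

step 1: scan A: cost=60, card=60
step 2: join B via nl_idx
    card(P join B) = 60*400/(5) = 4800
    cost = 60 + 60*9 + 4800 = 5400
step 3: join C via merge
    card(P join C) = 4800*80/(20) = 19200
    cost = 5400 + 4800*13 + 80*7 + 4800 + 80 = 73240

73240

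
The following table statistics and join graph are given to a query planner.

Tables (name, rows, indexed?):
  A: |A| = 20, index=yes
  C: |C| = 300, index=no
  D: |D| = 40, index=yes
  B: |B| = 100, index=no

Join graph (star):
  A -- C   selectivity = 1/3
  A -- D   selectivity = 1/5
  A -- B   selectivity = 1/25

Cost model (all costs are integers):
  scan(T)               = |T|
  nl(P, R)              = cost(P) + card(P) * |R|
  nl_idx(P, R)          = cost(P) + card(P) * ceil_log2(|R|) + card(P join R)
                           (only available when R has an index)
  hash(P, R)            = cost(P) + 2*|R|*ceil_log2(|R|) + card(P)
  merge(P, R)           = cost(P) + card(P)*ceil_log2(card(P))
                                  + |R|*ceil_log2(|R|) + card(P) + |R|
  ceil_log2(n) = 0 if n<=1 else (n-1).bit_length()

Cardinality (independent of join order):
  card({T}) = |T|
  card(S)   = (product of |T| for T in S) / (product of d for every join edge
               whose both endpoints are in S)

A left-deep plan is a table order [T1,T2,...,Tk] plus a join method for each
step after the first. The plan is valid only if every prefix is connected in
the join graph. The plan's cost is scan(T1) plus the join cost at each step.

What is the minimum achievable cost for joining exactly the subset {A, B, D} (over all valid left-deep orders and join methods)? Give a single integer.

Selinger DP over subsets of {A,B,D}:
  {A}: scan cost=20, card=20
  {D}: scan cost=40, card=40
  {B}: scan cost=100, card=100
  {AD}: card=160; try (A,hash)→280, (D,nl_idx)→300, (A,nl_idx)→400, (D,merge)→420, (A,merge)→440, (D,hash)→520 …(+2); best=280 via (A,hash)
  {AB}: card=80; try (A,hash)→400, (A,nl_idx)→680, (B,merge)→940, (A,merge)→1020, (B,hash)→1440, (B,nl)→2020 …(+1); best=400 via (A,hash)
  {ABD}: card=640; try (D,hash)→960, (D,merge)→1320, (D,nl_idx)→1520, (B,hash)→1840, (B,merge)→2520, (D,nl)→3600 …(+1); best=960 via (D,hash)

960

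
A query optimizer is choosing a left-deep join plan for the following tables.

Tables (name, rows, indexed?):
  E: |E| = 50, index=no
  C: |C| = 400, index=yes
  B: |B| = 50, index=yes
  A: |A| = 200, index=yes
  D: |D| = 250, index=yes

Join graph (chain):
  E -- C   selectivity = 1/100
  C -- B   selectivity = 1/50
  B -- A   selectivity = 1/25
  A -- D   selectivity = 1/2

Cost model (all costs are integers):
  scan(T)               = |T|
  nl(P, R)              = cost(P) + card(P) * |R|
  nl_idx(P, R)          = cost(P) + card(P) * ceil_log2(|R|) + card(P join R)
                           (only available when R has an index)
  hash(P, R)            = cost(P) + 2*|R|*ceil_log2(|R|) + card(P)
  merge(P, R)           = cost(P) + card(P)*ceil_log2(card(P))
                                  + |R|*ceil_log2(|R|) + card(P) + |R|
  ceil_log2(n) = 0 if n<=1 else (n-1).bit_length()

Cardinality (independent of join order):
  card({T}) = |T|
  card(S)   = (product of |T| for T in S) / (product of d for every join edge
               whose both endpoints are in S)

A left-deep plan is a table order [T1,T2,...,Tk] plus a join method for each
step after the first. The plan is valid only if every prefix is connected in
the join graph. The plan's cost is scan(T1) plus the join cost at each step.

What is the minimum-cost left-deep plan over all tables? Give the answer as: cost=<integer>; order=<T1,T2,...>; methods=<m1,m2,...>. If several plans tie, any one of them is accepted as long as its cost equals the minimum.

Selinger DP (subsets sized 1..n):
  {E}: scan cost=50, card=50
  {C}: scan cost=400, card=400
  {B}: scan cost=50, card=50
  {A}: scan cost=200, card=200
  {D}: scan cost=250, card=250
  {CE}: card=200; try (C,nl_idx)→700, (E,hash)→1400, (C,merge)→4400, (E,merge)→4750, (C,hash)→7300, (C,nl)→20050 …(+1); best=700 via (C,nl_idx)
  {BC}: card=400; try (C,nl_idx)→900, (B,hash)→1400, (B,nl_idx)→3200, (C,merge)→4400, (B,merge)→4750, (C,hash)→7300 …(+2); best=900 via (C,nl_idx)
  {AB}: card=400; try (A,nl_idx)→850, (B,hash)→1000, (B,nl_idx)→1800, (A,merge)→2200, (B,merge)→2350, (A,hash)→3300 …(+2); best=850 via (A,nl_idx)
  {AD}: card=25000; try (A,hash)→3700, (D,merge)→4250, (A,merge)→4300, (D,hash)→4400, (D,nl_idx)→26800, (A,nl_idx)→27250 …(+2); best=3700 via (A,hash)
  {BCE}: card=200; try (B,hash)→1500, (E,hash)→1900, (B,nl_idx)→2100, (B,merge)→2850, (E,merge)→5250, (B,nl)→10700 …(+1); best=1500 via (B,hash)
  {ABC}: card=3200; try (A,hash)→4500, (A,merge)→6700, (A,nl_idx)→7300, (C,nl_idx)→7650, (C,hash)→8450, (C,merge)→8850 …(+2); best=4500 via (A,hash)
  {ABD}: card=50000; try (D,hash)→5250, (D,merge)→7100, (B,hash)→29300, (D,nl_idx)→54050, (D,nl)→100850, (B,nl_idx)→203700 …(+2); best=5250 via (D,hash)
  {ABCE}: card=1600; try (A,nl_idx)→4700, (A,hash)→4900, (A,merge)→5100, (E,hash)→8300, (A,nl)→41500, (E,merge)→46450 …(+1); best=4700 via (A,nl_idx)
  {ABCD}: card=400000; try (D,hash)→11700, (D,merge)→48350, (C,hash)→62450, (D,nl_idx)→430100, (D,nl)→804500, (C,nl_idx)→855250 …(+2); best=11700 via (D,hash)
  {ABCDE}: card=200000; try (D,hash)→10300, (D,merge)→26150, (D,nl_idx)→217500, (D,nl)→404700, (E,hash)→412300, (E,merge)→8012050 …(+1); best=10300 via (D,hash)

cost=10300; order=E,C,B,A,D; methods=nl_idx,hash,nl_idx,hash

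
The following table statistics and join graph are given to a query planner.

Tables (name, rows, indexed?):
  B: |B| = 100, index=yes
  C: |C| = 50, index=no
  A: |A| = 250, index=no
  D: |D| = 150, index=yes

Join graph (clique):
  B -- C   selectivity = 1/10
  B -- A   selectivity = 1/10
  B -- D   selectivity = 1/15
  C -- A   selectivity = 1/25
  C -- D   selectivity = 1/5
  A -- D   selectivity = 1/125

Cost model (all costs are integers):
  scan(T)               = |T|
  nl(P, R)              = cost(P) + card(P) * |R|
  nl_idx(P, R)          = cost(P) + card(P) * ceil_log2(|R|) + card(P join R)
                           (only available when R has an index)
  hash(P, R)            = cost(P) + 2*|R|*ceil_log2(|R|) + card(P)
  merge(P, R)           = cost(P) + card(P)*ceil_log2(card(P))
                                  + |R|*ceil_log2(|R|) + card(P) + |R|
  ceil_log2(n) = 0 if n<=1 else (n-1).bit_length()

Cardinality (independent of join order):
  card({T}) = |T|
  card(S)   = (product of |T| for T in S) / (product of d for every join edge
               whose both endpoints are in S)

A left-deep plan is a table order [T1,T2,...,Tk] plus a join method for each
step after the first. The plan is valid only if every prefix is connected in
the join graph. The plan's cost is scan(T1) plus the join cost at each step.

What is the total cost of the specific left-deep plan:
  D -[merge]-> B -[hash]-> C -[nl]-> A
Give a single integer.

step 1: scan D: cost=150, card=150
step 2: join B via merge
    card(P join B) = 150*100/(15) = 1000
    cost = 150 + 150*8 + 100*7 + 150 + 100 = 2300
step 3: join C via hash
    card(P join C) = 1000*50/(10*5) = 1000
    cost = 2300 + 2*50*6 + 1000 = 3900
step 4: join A via nl
    card(P join A) = 1000*250/(10*25*125) = 8
    cost = 3900 + 1000*250 = 253900

253900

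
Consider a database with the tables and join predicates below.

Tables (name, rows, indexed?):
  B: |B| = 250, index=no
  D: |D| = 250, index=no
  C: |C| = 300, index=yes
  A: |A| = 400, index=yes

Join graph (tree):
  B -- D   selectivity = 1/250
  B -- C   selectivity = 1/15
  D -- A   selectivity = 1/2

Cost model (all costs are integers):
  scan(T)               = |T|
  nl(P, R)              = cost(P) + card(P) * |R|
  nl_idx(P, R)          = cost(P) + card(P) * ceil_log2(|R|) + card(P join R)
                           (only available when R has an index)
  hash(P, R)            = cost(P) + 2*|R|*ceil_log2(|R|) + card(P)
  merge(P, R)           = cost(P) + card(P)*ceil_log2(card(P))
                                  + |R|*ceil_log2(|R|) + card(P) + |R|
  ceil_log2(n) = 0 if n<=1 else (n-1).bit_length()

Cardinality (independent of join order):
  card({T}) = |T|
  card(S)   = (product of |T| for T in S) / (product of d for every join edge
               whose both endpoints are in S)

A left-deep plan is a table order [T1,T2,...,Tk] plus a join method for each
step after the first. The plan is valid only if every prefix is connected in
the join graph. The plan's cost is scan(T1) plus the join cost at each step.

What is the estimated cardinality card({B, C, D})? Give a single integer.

5000

Tables in S: B(250), C(300), D(250)
Edges inside S: B-D(d=250), B-C(d=15)
numerator = 250 * 300 * 250 = 18750000
denominator = 250 * 15 = 3750
card(S) = 18750000 / 3750 = 5000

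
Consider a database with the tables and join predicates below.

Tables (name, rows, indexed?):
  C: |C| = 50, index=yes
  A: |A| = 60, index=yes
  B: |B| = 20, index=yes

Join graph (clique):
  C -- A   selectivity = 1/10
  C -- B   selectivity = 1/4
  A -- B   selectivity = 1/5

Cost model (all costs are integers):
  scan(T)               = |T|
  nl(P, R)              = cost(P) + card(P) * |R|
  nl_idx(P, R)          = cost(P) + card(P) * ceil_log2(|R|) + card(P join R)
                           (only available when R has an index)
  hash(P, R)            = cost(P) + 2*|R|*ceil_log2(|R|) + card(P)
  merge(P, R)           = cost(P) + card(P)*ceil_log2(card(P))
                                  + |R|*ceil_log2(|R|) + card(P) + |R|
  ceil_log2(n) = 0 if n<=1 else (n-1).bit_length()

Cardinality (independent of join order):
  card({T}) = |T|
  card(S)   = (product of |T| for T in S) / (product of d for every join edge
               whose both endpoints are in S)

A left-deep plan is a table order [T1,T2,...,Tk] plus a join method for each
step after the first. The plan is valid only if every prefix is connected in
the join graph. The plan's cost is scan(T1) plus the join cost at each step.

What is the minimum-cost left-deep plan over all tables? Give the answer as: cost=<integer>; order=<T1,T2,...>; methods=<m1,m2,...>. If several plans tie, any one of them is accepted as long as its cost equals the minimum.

cost=1150; order=C,A,B; methods=nl_idx,hash

Selinger DP (subsets sized 1..n):
  {C}: scan cost=50, card=50
  {A}: scan cost=60, card=60
  {B}: scan cost=20, card=20
  {AC}: card=300; try (A,nl_idx)→650, (C,hash)→720, (C,nl_idx)→720, (A,hash)→820, (A,merge)→820, (C,merge)→830 …(+2); best=650 via (A,nl_idx)
  {BC}: card=250; try (B,hash)→300, (C,nl_idx)→390, (C,merge)→490, (B,merge)→520, (B,nl_idx)→550, (C,hash)→640 …(+2); best=300 via (B,hash)
  {AB}: card=240; try (B,hash)→320, (A,nl_idx)→380, (A,merge)→560, (B,merge)→600, (B,nl_idx)→600, (A,hash)→760 …(+2); best=320 via (B,hash)
  {ABC}: card=300; try (B,hash)→1150, (C,hash)→1160, (A,hash)→1270, (C,nl_idx)→2060, (A,nl_idx)→2100, (B,nl_idx)→2450 …(+6); best=1150 via (B,hash)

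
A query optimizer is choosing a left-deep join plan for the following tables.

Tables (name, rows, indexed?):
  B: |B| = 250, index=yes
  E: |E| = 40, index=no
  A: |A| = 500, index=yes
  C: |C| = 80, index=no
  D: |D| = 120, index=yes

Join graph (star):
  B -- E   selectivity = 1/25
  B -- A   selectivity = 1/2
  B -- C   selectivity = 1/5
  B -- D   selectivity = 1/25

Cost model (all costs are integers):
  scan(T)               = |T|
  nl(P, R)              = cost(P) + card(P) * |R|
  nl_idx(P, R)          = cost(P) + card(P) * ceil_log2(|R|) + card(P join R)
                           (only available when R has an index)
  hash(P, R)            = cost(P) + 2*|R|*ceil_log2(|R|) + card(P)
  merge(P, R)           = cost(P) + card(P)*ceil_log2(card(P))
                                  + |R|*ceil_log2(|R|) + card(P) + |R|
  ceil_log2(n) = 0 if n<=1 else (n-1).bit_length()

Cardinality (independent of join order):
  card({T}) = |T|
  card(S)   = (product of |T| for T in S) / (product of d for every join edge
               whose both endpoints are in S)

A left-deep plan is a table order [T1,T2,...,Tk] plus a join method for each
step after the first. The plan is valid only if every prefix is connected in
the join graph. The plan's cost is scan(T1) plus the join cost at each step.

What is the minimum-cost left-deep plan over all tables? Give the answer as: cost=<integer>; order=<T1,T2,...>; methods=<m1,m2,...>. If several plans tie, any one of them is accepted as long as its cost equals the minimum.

Selinger DP (subsets sized 1..n):
  {B}: scan cost=250, card=250
  {E}: scan cost=40, card=40
  {A}: scan cost=500, card=500
  {C}: scan cost=80, card=80
  {D}: scan cost=120, card=120
  {BE}: card=400; try (B,nl_idx)→760, (E,hash)→980, (B,merge)→2570, (E,merge)→2780, (B,hash)→4080, (B,nl)→10040 …(+1); best=760 via (B,nl_idx)
  {AB}: card=62500; try (B,hash)→5000, (A,merge)→7500, (B,merge)→7750, (A,hash)→9500, (A,nl_idx)→65000, (B,nl_idx)→67000 …(+2); best=5000 via (B,hash)
  {BC}: card=4000; try (C,hash)→1620, (B,merge)→2970, (C,merge)→3140, (B,hash)→4160, (B,nl_idx)→4720, (B,nl)→20080 …(+1); best=1620 via (C,hash)
  {BD}: card=1200; try (D,hash)→2180, (B,nl_idx)→2280, (D,nl_idx)→3200, (B,merge)→3330, (D,merge)→3460, (B,hash)→4240 …(+2); best=2180 via (D,hash)
  {ABE}: card=100000; try (A,merge)→9760, (A,hash)→10160, (E,hash)→67980, (A,nl_idx)→104360, (A,nl)→200760, (E,merge)→1067780 …(+1); best=9760 via (A,merge)
  {BCE}: card=6400; try (C,hash)→2280, (C,merge)→5400, (E,hash)→6100, (C,nl)→32760, (E,merge)→53900, (E,nl)→161620; best=2280 via (C,hash)
  {BDE}: card=1920; try (D,hash)→2840, (E,hash)→3860, (D,nl_idx)→5480, (D,merge)→5720, (E,merge)→16860, (D,nl)→48760 …(+1); best=2840 via (D,hash)
  {ABC}: card=1000000; try (A,hash)→14620, (A,merge)→58620, (C,hash)→68620, (A,nl_idx)→1037620, (C,merge)→1068140, (A,nl)→2001620 …(+1); best=14620 via (A,hash)
  {ABD}: card=300000; try (A,hash)→12380, (A,merge)→21580, (D,hash)→69180, (A,nl_idx)→312980, (A,nl)→602180, (D,nl_idx)→742500 …(+2); best=12380 via (A,hash)
  {BCD}: card=19200; try (C,hash)→4500, (D,hash)→7300, (C,merge)→17220, (D,nl_idx)→48820, (D,merge)→54580, (C,nl)→98180 …(+1); best=4500 via (C,hash)
  {ABCE}: card=1600000; try (A,hash)→17680, (A,merge)→96880, (C,hash)→110880, (E,hash)→1015100, (A,nl_idx)→1659880, (C,merge)→1810400 …(+4); best=17680 via (A,hash)
  {ABDE}: card=480000; try (A,hash)→13760, (A,merge)→30880, (D,hash)→111440, (E,hash)→312860, (A,nl_idx)→500120, (A,nl)→962840 …(+5); best=13760 via (A,hash)
  {BCDE}: card=30720; try (C,hash)→5880, (D,hash)→10360, (E,hash)→24180, (C,merge)→26520, (D,nl_idx)→77800, (D,merge)→92840 …(+4); best=5880 via (C,hash)
  {ABCD}: card=4800000; try (A,hash)→32700, (C,hash)→313500, (A,merge)→316700, (D,hash)→1016300, (A,nl_idx)→4977300, (C,merge)→6013020 …(+5); best=32700 via (A,hash)
  {ABCDE}: card=7680000; try (A,hash)→45600, (C,hash)→494880, (A,merge)→502400, (D,hash)→1619360, (E,hash)→4833180, (A,nl_idx)→7962360 …(+8); best=45600 via (A,hash)

cost=45600; order=E,B,D,C,A; methods=nl_idx,hash,hash,hash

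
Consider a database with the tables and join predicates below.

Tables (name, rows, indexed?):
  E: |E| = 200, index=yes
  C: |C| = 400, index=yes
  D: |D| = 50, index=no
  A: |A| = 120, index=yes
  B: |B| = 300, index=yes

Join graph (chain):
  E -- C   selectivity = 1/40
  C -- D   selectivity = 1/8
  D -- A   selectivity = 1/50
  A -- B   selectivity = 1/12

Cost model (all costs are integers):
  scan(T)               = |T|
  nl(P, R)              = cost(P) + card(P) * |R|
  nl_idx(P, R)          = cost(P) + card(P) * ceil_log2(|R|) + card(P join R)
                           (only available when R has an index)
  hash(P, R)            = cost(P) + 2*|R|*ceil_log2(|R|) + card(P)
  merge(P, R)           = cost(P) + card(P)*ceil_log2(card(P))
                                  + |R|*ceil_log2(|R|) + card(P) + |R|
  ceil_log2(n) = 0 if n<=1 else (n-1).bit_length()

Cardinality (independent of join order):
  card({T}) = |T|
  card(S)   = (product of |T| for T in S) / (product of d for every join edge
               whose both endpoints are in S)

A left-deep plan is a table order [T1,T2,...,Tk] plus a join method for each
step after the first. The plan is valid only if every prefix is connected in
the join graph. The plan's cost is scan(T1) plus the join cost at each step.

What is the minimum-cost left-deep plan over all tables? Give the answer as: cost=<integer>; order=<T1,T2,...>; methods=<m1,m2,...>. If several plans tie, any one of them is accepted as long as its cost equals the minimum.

Selinger DP (subsets sized 1..n):
  {E}: scan cost=200, card=200
  {C}: scan cost=400, card=400
  {D}: scan cost=50, card=50
  {A}: scan cost=120, card=120
  {B}: scan cost=300, card=300
  {CE}: card=2000; try (E,hash)→4000, (C,nl_idx)→4000, (E,nl_idx)→5600, (C,merge)→6000, (E,merge)→6200, (C,hash)→7600 …(+2); best=4000 via (E,hash)
  {CD}: card=2500; try (D,hash)→1400, (C,nl_idx)→3000, (C,merge)→4400, (D,merge)→4750, (C,hash)→7300, (C,nl)→20050 …(+1); best=1400 via (D,hash)
  {AD}: card=120; try (A,nl_idx)→520, (D,hash)→840, (A,merge)→1360, (D,merge)→1430, (A,hash)→1780, (A,nl)→6050 …(+1); best=520 via (A,nl_idx)
  {AB}: card=3000; try (A,hash)→2280, (B,merge)→4080, (B,nl_idx)→4200, (A,merge)→4260, (A,nl_idx)→5400, (B,hash)→5640 …(+2); best=2280 via (A,hash)
  {CDE}: card=12500; try (D,hash)→6600, (E,hash)→7100, (D,merge)→28350, (E,nl_idx)→33900, (E,merge)→35700, (D,nl)→104000 …(+1); best=6600 via (D,hash)
  {ACD}: card=6000; try (C,merge)→5480, (A,hash)→5580, (C,nl_idx)→7600, (C,hash)→7840, (A,nl_idx)→24900, (A,merge)→34860 …(+2); best=5480 via (C,merge)
  {ABD}: card=3000; try (B,merge)→4480, (B,nl_idx)→4600, (D,hash)→5880, (B,hash)→6040, (B,nl)→36520, (D,merge)→41630 …(+1); best=4480 via (B,merge)
  {ACDE}: card=30000; try (E,hash)→14680, (A,hash)→20780, (E,nl_idx)→83480, (E,merge)→91280, (A,nl_idx)→124100, (A,merge)→195060 …(+2); best=14680 via (E,hash)
  {ABCD}: card=150000; try (C,hash)→14680, (B,hash)→16880, (C,merge)→47480, (B,merge)→92480, (C,nl_idx)→181480, (B,nl_idx)→209480 …(+2); best=14680 via (C,hash)
  {ABCDE}: card=750000; try (B,hash)→50080, (E,hash)→167880, (B,merge)→497680, (B,nl_idx)→1034680, (E,nl_idx)→1964680, (E,merge)→2866480 …(+2); best=50080 via (B,hash)

cost=50080; order=D,A,C,E,B; methods=nl_idx,merge,hash,hash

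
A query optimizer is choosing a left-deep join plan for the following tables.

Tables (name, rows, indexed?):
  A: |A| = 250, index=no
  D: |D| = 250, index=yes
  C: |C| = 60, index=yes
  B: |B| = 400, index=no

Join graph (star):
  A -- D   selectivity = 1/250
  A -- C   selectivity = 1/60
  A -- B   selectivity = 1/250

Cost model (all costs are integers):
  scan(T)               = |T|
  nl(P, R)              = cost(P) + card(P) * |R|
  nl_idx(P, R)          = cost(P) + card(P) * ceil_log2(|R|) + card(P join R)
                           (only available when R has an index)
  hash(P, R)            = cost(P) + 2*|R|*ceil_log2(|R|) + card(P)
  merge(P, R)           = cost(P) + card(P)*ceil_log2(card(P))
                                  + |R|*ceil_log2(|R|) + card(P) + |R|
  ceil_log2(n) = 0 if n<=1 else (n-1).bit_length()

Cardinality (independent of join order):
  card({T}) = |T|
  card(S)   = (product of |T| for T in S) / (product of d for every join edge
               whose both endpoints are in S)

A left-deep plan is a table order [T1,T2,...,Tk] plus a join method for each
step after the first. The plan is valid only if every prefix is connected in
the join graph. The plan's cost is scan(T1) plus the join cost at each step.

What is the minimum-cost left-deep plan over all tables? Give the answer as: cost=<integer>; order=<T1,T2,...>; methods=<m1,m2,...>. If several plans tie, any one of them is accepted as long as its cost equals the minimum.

cost=9520; order=B,A,C,D; methods=hash,hash,nl_idx

Selinger DP (subsets sized 1..n):
  {A}: scan cost=250, card=250
  {D}: scan cost=250, card=250
  {C}: scan cost=60, card=60
  {B}: scan cost=400, card=400
  {AD}: card=250; try (D,nl_idx)→2500, (D,hash)→4500, (A,hash)→4500, (D,merge)→4750, (A,merge)→4750, (D,nl)→62750 …(+1); best=2500 via (D,nl_idx)
  {AC}: card=250; try (C,hash)→1220, (C,nl_idx)→2000, (A,merge)→2730, (C,merge)→2920, (A,hash)→4120, (A,nl)→15060 …(+1); best=1220 via (C,hash)
  {AB}: card=400; try (A,hash)→4800, (B,merge)→6500, (A,merge)→6650, (B,hash)→7700, (B,nl)→100250, (A,nl)→100400; best=4800 via (A,hash)
  {ACD}: card=250; try (D,nl_idx)→3470, (C,hash)→3470, (C,nl_idx)→4250, (C,merge)→5170, (D,hash)→5470, (D,merge)→5720 …(+2); best=3470 via (D,nl_idx)
  {ABD}: card=400; try (D,nl_idx)→8400, (B,merge)→8750, (D,hash)→9200, (B,hash)→9950, (D,merge)→11050, (B,nl)→102500 …(+1); best=8400 via (D,nl_idx)
  {ABC}: card=400; try (C,hash)→5920, (B,merge)→7470, (C,nl_idx)→7600, (B,hash)→8670, (C,merge)→9220, (C,nl)→28800 …(+1); best=5920 via (C,hash)
  {ABCD}: card=400; try (D,nl_idx)→9520, (C,hash)→9520, (B,merge)→9720, (D,hash)→10320, (B,hash)→10920, (C,nl_idx)→11200 …(+5); best=9520 via (D,nl_idx)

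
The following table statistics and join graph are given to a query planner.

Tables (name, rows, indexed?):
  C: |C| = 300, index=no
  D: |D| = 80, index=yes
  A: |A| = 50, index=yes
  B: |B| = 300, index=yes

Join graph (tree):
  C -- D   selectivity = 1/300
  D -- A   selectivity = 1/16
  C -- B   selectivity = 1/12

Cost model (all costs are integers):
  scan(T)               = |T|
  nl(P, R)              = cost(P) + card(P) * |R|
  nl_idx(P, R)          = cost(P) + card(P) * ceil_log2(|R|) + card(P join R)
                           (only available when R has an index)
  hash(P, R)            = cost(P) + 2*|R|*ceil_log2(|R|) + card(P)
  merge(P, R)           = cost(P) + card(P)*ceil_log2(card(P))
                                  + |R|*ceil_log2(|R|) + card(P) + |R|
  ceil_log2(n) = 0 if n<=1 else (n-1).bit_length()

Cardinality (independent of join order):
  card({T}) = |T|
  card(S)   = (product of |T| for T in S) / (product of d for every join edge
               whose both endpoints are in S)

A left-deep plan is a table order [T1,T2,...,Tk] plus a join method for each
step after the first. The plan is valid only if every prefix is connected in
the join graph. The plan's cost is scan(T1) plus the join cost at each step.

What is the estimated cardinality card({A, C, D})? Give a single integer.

250

Tables in S: A(50), C(300), D(80)
Edges inside S: C-D(d=300), D-A(d=16)
numerator = 50 * 300 * 80 = 1200000
denominator = 300 * 16 = 4800
card(S) = 1200000 / 4800 = 250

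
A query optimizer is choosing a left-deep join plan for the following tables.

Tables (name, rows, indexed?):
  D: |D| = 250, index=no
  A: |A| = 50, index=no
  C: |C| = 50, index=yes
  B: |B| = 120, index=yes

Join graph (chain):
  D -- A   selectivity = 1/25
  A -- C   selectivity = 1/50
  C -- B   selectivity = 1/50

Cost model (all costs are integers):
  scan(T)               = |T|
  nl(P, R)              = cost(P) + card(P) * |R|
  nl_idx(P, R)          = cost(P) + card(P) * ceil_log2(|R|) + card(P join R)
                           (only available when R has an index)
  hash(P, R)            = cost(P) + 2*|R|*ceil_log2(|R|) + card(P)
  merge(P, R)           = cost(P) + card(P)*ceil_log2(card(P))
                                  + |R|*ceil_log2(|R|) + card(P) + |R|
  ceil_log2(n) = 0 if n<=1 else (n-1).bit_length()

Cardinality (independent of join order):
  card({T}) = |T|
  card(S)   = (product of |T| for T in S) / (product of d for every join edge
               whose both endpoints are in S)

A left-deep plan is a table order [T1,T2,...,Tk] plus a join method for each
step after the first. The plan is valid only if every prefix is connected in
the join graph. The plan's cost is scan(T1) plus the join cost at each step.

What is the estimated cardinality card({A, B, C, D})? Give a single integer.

1200

Tables in S: A(50), B(120), C(50), D(250)
Edges inside S: D-A(d=25), A-C(d=50), C-B(d=50)
numerator = 50 * 120 * 50 * 250 = 75000000
denominator = 25 * 50 * 50 = 62500
card(S) = 75000000 / 62500 = 1200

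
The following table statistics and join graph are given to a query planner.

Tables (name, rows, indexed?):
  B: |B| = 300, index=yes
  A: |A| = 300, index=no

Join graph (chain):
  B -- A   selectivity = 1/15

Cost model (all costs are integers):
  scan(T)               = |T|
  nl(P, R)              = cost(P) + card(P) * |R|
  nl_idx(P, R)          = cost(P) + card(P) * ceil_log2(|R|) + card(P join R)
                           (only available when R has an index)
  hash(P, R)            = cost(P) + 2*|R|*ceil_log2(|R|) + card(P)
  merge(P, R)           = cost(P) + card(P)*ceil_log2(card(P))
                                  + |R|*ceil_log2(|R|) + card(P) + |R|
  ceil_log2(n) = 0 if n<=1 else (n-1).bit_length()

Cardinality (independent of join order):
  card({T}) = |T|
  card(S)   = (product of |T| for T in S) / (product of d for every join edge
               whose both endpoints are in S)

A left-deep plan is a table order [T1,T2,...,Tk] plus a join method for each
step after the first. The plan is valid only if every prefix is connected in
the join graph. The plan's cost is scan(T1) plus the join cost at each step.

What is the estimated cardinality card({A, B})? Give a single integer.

6000

Tables in S: A(300), B(300)
Edges inside S: B-A(d=15)
numerator = 300 * 300 = 90000
denominator = 15 = 15
card(S) = 90000 / 15 = 6000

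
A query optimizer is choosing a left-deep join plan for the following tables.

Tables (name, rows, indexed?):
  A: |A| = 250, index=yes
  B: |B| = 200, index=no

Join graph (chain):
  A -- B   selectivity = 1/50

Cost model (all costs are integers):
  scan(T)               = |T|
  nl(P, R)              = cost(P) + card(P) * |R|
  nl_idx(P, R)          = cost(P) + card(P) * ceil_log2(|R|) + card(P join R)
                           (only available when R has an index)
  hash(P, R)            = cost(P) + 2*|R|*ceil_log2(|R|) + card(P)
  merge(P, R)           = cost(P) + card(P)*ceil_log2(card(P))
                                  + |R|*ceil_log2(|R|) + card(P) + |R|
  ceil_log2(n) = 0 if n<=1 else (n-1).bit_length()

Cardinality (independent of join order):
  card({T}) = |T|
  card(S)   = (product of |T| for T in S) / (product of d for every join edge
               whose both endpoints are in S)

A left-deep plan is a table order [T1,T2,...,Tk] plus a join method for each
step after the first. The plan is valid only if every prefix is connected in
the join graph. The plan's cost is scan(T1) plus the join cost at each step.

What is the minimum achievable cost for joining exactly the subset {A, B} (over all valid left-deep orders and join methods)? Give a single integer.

2800

Selinger DP over subsets of {A,B}:
  {A}: scan cost=250, card=250
  {B}: scan cost=200, card=200
  {AB}: card=1000; try (A,nl_idx)→2800, (B,hash)→3700, (A,merge)→4250, (B,merge)→4300, (A,hash)→4400, (A,nl)→50200 …(+1); best=2800 via (A,nl_idx)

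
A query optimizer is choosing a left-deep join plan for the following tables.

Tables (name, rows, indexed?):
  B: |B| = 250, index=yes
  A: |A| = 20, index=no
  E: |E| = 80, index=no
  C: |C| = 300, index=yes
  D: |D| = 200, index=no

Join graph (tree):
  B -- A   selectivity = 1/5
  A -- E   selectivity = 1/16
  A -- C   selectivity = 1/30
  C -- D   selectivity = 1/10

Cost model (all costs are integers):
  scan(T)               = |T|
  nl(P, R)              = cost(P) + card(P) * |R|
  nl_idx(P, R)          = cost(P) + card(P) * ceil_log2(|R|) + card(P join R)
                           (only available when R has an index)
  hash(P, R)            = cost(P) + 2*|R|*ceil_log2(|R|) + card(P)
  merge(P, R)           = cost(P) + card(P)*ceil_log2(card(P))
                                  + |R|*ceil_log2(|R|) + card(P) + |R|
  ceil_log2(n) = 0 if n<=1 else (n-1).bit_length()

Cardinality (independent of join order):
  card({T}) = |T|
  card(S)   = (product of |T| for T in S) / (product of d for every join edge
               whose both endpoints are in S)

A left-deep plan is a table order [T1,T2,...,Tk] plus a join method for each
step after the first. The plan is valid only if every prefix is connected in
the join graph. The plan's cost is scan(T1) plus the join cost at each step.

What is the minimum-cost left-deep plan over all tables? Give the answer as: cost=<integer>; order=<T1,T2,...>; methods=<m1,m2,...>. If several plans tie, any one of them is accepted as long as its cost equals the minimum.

cost=29920; order=A,C,E,D,B; methods=nl_idx,hash,hash,hash

Selinger DP (subsets sized 1..n):
  {B}: scan cost=250, card=250
  {A}: scan cost=20, card=20
  {E}: scan cost=80, card=80
  {C}: scan cost=300, card=300
  {D}: scan cost=200, card=200
  {AB}: card=1000; try (A,hash)→700, (B,nl_idx)→1180, (B,merge)→2390, (A,merge)→2620, (B,hash)→4040, (B,nl)→5020 …(+1); best=700 via (A,hash)
  {AE}: card=100; try (A,hash)→360, (E,merge)→780, (A,merge)→840, (E,hash)→1160, (E,nl)→1620, (A,nl)→1680; best=360 via (A,hash)
  {AC}: card=200; try (C,nl_idx)→400, (A,hash)→800, (C,merge)→3140, (A,merge)→3420, (C,hash)→5440, (C,nl)→6020 …(+1); best=400 via (C,nl_idx)
  {CD}: card=6000; try (D,hash)→3800, (C,merge)→5000, (D,merge)→5100, (C,hash)→5800, (C,nl_idx)→8000, (C,nl)→60200 …(+1); best=3800 via (D,hash)
  {ABE}: card=5000; try (E,hash)→2820, (B,merge)→3410, (B,hash)→4460, (B,nl_idx)→6160, (E,merge)→12340, (B,nl)→25360 …(+1); best=2820 via (E,hash)
  {ABC}: card=10000; try (B,merge)→4450, (B,hash)→4600, (C,hash)→7100, (B,nl_idx)→12000, (C,merge)→14700, (C,nl_idx)→19700 …(+2); best=4450 via (B,merge)
  {ACE}: card=1000; try (E,hash)→1720, (C,nl_idx)→2260, (E,merge)→2840, (C,merge)→4160, (C,hash)→5860, (E,nl)→16400 …(+1); best=1720 via (E,hash)
  {ACD}: card=4000; try (D,hash)→3800, (D,merge)→4000, (A,hash)→10000, (D,nl)→40400, (A,merge)→87920, (A,nl)→123800; best=3800 via (D,hash)
  {ABCE}: card=50000; try (B,hash)→6720, (C,hash)→13220, (B,merge)→14970, (E,hash)→15570, (B,nl_idx)→59720, (C,merge)→75820 …(+5); best=6720 via (B,hash)
  {ABCD}: card=200000; try (B,hash)→11800, (D,hash)→17650, (B,merge)→58050, (D,merge)→156250, (B,nl_idx)→235800, (B,nl)→1003800 …(+1); best=11800 via (B,hash)
  {ACDE}: card=20000; try (D,hash)→5920, (E,hash)→8920, (D,merge)→14520, (E,merge)→56440, (D,nl)→201720, (E,nl)→323800; best=5920 via (D,hash)
  {ABCDE}: card=1000000; try (B,hash)→29920, (D,hash)→59920, (E,hash)→212920, (B,merge)→328170, (D,merge)→858520, (B,nl_idx)→1165920 …(+4); best=29920 via (B,hash)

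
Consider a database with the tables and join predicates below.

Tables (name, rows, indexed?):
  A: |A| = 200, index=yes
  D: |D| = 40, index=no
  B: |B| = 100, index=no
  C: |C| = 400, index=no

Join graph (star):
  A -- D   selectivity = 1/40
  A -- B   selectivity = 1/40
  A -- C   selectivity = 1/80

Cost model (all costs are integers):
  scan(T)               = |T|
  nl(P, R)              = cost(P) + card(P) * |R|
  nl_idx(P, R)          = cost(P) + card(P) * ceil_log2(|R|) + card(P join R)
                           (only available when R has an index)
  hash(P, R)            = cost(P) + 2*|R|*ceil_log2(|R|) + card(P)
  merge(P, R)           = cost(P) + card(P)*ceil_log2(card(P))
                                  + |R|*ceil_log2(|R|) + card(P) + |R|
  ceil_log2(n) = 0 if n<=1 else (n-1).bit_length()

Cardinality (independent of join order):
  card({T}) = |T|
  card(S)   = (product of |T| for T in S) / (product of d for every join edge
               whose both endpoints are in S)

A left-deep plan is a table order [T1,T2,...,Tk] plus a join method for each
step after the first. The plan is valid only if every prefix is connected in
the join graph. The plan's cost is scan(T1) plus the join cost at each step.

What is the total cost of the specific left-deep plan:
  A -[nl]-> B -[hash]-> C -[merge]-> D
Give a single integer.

60680

step 1: scan A: cost=200, card=200
step 2: join B via nl
    card(P join B) = 200*100/(40) = 500
    cost = 200 + 200*100 = 20200
step 3: join C via hash
    card(P join C) = 500*400/(80) = 2500
    cost = 20200 + 2*400*9 + 500 = 27900
step 4: join D via merge
    card(P join D) = 2500*40/(40) = 2500
    cost = 27900 + 2500*12 + 40*6 + 2500 + 40 = 60680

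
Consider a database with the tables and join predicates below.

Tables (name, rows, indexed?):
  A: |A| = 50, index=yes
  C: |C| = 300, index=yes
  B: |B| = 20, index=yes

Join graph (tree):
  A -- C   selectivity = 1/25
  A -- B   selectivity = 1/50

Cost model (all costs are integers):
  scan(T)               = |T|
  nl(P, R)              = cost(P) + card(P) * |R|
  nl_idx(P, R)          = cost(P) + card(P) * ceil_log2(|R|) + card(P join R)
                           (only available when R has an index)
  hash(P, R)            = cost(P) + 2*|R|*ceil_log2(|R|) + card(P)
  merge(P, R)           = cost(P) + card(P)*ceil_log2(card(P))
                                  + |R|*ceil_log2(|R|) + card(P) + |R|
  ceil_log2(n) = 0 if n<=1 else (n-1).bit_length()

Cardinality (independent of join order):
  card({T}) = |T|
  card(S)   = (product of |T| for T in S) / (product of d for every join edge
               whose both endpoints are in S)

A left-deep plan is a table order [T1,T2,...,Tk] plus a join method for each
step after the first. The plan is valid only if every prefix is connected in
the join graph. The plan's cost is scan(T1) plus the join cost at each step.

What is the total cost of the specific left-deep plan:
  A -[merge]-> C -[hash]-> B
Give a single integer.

4200

step 1: scan A: cost=50, card=50
step 2: join C via merge
    card(P join C) = 50*300/(25) = 600
    cost = 50 + 50*6 + 300*9 + 50 + 300 = 3400
step 3: join B via hash
    card(P join B) = 600*20/(50) = 240
    cost = 3400 + 2*20*5 + 600 = 4200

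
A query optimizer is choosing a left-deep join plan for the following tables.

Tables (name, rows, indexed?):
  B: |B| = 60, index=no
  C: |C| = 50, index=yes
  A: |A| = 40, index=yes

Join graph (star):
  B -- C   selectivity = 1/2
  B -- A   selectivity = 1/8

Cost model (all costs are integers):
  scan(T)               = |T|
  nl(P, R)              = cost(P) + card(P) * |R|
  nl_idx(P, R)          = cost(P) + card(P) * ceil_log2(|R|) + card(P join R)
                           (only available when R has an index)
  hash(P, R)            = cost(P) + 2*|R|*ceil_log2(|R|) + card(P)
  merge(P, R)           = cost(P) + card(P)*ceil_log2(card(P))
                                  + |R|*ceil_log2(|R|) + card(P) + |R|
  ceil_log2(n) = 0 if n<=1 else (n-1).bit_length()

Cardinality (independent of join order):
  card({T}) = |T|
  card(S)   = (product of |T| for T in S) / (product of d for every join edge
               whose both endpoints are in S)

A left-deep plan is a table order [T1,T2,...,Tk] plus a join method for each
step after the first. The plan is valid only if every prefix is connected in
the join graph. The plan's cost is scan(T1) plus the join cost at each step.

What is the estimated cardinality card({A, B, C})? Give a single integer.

Tables in S: A(40), B(60), C(50)
Edges inside S: B-C(d=2), B-A(d=8)
numerator = 40 * 60 * 50 = 120000
denominator = 2 * 8 = 16
card(S) = 120000 / 16 = 7500

7500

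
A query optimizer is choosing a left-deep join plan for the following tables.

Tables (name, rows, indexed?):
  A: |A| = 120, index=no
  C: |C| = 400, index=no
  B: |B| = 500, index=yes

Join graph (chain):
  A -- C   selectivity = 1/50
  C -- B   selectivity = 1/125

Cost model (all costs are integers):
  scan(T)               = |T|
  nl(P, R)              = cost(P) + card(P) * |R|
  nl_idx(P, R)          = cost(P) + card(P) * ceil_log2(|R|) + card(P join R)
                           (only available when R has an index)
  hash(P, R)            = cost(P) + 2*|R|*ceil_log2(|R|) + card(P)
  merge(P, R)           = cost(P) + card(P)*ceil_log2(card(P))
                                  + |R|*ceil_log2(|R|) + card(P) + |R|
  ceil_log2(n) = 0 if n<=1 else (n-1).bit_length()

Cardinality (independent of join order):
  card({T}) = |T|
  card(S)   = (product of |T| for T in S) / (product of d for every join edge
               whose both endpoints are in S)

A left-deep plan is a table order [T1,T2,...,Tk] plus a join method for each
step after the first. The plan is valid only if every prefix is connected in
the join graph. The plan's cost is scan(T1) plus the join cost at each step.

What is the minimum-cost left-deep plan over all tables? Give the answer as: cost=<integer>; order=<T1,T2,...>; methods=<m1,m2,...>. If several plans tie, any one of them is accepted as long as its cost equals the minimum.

Selinger DP (subsets sized 1..n):
  {A}: scan cost=120, card=120
  {C}: scan cost=400, card=400
  {B}: scan cost=500, card=500
  {AC}: card=960; try (A,hash)→2480, (C,merge)→5080, (A,merge)→5360, (C,hash)→7440, (C,nl)→48120, (A,nl)→48400; best=2480 via (A,hash)
  {BC}: card=1600; try (B,nl_idx)→5600, (C,hash)→8200, (B,merge)→9400, (C,merge)→9500, (B,hash)→9800, (B,nl)→200400 …(+1); best=5600 via (B,nl_idx)
  {ABC}: card=3840; try (A,hash)→8880, (B,hash)→12440, (B,nl_idx)→14960, (B,merge)→18040, (A,merge)→25760, (A,nl)→197600 …(+1); best=8880 via (A,hash)

cost=8880; order=C,B,A; methods=nl_idx,hash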